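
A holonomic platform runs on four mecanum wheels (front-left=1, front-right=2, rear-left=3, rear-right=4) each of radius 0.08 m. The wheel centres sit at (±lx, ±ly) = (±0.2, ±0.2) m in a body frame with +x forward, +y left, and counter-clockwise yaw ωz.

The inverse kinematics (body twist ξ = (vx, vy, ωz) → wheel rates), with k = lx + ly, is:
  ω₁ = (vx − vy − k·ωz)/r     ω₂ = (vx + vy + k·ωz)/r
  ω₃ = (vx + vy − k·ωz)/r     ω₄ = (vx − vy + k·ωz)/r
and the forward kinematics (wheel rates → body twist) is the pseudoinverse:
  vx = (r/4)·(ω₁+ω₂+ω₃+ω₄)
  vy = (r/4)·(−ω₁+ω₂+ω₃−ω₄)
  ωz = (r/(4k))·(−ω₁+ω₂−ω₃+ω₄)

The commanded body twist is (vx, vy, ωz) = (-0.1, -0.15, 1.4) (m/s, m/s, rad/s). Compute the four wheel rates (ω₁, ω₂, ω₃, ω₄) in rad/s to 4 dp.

k = lx + ly = 0.2 + 0.2 = 0.4000;  k·ωz = 0.4000·1.4 = 0.5600
ω₁ (FL) = (vx − vy − k·ωz)/r = -0.5100/0.08 = -6.3750
ω₂ (FR) = (vx + vy + k·ωz)/r = 0.3100/0.08 = 3.8750
ω₃ (RL) = (vx + vy − k·ωz)/r = -0.8100/0.08 = -10.1250
ω₄ (RR) = (vx − vy + k·ωz)/r = 0.6100/0.08 = 7.6250

(-6.3750, 3.8750, -10.1250, 7.6250)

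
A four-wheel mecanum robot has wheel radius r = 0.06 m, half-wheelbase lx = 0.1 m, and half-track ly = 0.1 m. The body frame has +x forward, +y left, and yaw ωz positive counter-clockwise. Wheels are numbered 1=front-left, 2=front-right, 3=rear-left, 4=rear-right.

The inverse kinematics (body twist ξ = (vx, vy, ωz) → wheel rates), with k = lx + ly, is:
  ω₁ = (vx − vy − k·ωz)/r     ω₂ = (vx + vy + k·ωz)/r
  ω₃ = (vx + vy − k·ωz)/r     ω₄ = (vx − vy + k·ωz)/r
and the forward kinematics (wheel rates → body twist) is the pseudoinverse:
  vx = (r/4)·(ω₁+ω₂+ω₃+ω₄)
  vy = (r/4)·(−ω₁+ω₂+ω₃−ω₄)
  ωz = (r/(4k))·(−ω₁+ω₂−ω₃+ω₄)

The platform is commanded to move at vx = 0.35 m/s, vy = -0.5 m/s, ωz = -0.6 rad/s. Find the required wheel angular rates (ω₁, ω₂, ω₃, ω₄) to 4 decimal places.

k = lx + ly = 0.1 + 0.1 = 0.2000;  k·ωz = 0.2000·-0.6 = -0.1200
ω₁ (FL) = (vx − vy − k·ωz)/r = 0.9700/0.06 = 16.1667
ω₂ (FR) = (vx + vy + k·ωz)/r = -0.2700/0.06 = -4.5000
ω₃ (RL) = (vx + vy − k·ωz)/r = -0.0300/0.06 = -0.5000
ω₄ (RR) = (vx − vy + k·ωz)/r = 0.7300/0.06 = 12.1667

(16.1667, -4.5000, -0.5000, 12.1667)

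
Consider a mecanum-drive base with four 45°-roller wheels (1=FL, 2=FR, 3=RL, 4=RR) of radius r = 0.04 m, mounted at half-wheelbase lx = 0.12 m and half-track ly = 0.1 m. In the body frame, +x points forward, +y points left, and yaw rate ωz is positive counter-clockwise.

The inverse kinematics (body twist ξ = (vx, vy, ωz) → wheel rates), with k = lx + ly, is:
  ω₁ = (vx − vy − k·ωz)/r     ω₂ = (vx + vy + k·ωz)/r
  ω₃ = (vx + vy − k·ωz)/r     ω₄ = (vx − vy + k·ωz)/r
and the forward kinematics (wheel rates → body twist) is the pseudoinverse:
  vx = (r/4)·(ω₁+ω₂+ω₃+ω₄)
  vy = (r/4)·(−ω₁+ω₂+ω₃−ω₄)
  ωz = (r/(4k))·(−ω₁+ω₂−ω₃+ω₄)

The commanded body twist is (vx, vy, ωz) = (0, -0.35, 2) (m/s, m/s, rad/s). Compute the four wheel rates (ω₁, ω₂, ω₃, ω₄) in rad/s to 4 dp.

k = lx + ly = 0.12 + 0.1 = 0.2200;  k·ωz = 0.2200·2 = 0.4400
ω₁ (FL) = (vx − vy − k·ωz)/r = -0.0900/0.04 = -2.2500
ω₂ (FR) = (vx + vy + k·ωz)/r = 0.0900/0.04 = 2.2500
ω₃ (RL) = (vx + vy − k·ωz)/r = -0.7900/0.04 = -19.7500
ω₄ (RR) = (vx − vy + k·ωz)/r = 0.7900/0.04 = 19.7500

(-2.2500, 2.2500, -19.7500, 19.7500)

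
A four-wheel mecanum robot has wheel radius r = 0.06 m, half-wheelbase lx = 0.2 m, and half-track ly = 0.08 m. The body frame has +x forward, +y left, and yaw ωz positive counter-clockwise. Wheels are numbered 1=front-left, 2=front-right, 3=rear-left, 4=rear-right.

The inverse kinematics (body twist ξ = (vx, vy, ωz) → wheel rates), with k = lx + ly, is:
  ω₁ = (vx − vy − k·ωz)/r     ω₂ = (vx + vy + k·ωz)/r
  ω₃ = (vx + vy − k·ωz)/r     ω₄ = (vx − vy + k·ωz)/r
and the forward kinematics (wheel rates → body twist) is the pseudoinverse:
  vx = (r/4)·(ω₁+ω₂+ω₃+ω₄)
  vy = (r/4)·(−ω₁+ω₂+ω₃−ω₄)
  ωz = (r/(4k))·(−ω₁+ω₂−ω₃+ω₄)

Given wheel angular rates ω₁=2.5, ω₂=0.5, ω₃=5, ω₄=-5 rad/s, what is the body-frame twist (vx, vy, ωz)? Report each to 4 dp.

(0.0450, 0.1200, -0.6429)

k = lx + ly = 0.2 + 0.08 = 0.2800
ω₁+ω₂+ω₃+ω₄ = 3.0000  →  vx = (0.06/4)·3.0000 = 0.0450
−ω₁+ω₂+ω₃−ω₄ = 8.0000  →  vy = (0.06/4)·8.0000 = 0.1200
−ω₁+ω₂−ω₃+ω₄ = -12.0000  →  ωz = (0.06/1.1200)·-12.0000 = -0.6429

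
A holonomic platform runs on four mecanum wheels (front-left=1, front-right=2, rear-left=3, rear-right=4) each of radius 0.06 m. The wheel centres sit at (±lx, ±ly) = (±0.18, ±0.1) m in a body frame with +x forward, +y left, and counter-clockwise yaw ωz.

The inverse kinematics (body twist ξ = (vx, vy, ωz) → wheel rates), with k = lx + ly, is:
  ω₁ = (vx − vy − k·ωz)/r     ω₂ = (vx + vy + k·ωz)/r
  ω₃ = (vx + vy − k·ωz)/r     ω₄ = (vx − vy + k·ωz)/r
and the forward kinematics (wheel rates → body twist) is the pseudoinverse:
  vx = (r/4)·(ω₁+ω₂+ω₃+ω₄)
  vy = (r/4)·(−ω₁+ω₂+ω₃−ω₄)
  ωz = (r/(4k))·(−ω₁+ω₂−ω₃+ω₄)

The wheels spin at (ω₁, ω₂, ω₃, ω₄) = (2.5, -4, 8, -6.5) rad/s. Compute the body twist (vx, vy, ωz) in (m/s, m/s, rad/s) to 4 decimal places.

k = lx + ly = 0.18 + 0.1 = 0.2800
ω₁+ω₂+ω₃+ω₄ = 0.0000  →  vx = (0.06/4)·0.0000 = 0.0000
−ω₁+ω₂+ω₃−ω₄ = 8.0000  →  vy = (0.06/4)·8.0000 = 0.1200
−ω₁+ω₂−ω₃+ω₄ = -21.0000  →  ωz = (0.06/1.1200)·-21.0000 = -1.1250

(0.0000, 0.1200, -1.1250)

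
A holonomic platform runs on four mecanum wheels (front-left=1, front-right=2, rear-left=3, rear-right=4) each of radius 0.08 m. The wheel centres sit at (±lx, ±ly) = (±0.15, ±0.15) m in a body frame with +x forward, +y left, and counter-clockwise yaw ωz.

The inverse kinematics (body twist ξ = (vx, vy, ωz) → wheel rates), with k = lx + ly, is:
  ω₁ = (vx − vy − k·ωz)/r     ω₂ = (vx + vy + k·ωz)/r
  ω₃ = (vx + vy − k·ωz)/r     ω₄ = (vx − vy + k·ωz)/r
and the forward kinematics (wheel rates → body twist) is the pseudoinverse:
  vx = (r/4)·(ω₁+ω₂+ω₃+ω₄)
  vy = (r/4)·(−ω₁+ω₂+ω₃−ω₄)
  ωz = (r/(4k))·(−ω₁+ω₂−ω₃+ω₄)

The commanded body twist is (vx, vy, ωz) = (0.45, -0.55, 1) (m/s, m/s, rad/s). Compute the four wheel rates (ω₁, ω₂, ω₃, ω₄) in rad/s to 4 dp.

k = lx + ly = 0.15 + 0.15 = 0.3000;  k·ωz = 0.3000·1 = 0.3000
ω₁ (FL) = (vx − vy − k·ωz)/r = 0.7000/0.08 = 8.7500
ω₂ (FR) = (vx + vy + k·ωz)/r = 0.2000/0.08 = 2.5000
ω₃ (RL) = (vx + vy − k·ωz)/r = -0.4000/0.08 = -5.0000
ω₄ (RR) = (vx − vy + k·ωz)/r = 1.3000/0.08 = 16.2500

(8.7500, 2.5000, -5.0000, 16.2500)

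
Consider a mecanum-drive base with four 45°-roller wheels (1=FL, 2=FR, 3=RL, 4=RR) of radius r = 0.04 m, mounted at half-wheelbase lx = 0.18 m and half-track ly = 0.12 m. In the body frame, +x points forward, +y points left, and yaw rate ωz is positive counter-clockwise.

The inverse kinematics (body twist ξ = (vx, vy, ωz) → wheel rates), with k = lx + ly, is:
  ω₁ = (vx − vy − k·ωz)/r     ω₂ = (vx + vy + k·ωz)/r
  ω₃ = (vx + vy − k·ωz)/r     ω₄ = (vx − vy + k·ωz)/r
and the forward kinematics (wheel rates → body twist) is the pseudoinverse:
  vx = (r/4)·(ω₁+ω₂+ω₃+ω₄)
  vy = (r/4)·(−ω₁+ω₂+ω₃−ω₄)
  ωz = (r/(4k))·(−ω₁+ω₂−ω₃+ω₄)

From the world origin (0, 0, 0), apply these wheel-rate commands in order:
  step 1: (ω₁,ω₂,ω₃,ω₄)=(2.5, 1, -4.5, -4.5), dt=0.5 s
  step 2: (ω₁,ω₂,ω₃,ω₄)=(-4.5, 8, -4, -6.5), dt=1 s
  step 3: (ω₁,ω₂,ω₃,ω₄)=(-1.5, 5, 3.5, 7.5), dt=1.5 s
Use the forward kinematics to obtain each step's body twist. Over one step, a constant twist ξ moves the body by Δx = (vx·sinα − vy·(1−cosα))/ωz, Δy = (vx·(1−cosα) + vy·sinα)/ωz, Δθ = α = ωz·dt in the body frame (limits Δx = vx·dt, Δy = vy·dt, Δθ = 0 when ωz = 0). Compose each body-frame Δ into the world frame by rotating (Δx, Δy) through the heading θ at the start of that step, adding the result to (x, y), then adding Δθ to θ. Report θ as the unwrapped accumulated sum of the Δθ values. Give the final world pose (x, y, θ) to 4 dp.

(0.0432, 0.2782, 0.8333)

step 1: ξ=(vx,vy,ωz)=(-0.0550, -0.0150, -0.0500), dt=0.5 → body Δ=(-0.0276, -0.0072, -0.0250) → world pose (-0.0276, -0.0072, -0.0250)
step 2: ξ=(vx,vy,ωz)=(-0.0700, 0.1500, 0.3333), dt=1.0 → body Δ=(-0.0935, 0.1357, 0.3333) → world pose (-0.1177, 0.1308, 0.3083)
step 3: ξ=(vx,vy,ωz)=(0.1450, 0.0250, 0.3500), dt=1.5 → body Δ=(0.1980, 0.0916, 0.5250) → world pose (0.0432, 0.2782, 0.8333)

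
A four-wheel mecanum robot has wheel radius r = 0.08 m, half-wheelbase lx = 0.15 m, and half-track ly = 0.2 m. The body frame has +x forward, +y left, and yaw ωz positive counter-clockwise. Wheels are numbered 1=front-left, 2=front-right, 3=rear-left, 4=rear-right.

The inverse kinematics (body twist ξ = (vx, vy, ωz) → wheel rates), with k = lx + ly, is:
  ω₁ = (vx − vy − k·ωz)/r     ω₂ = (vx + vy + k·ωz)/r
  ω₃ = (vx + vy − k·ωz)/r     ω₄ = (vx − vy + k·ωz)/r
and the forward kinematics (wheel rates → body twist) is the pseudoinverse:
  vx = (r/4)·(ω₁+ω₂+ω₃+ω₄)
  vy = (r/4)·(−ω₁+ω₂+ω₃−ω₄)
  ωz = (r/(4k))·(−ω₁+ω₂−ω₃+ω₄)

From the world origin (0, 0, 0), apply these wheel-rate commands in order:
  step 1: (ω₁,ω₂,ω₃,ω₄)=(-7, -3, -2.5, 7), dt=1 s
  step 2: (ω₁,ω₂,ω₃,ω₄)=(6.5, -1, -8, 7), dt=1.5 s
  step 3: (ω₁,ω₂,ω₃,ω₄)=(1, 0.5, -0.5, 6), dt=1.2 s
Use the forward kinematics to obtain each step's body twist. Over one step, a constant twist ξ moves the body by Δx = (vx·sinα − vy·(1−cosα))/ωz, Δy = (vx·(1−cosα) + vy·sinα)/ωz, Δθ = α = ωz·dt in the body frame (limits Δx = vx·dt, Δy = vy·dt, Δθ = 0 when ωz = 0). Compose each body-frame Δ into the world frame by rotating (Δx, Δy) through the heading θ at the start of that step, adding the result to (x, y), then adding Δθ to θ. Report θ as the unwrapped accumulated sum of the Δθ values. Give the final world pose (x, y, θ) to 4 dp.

step 1: ξ=(vx,vy,ωz)=(-0.1100, -0.1100, 0.7714), dt=1.0 → body Δ=(-0.0590, -0.1398, 0.7714) → world pose (-0.0590, -0.1398, 0.7714)
step 2: ξ=(vx,vy,ωz)=(0.0900, -0.4500, 0.4286), dt=1.5 → body Δ=(0.3355, -0.5875, 0.6429) → world pose (0.5911, -0.3271, 1.4143)
step 3: ξ=(vx,vy,ωz)=(0.1400, -0.1400, 0.3429), dt=1.2 → body Δ=(0.1974, -0.1292, 0.4114) → world pose (0.7495, -0.1523, 1.8257)

(0.7495, -0.1523, 1.8257)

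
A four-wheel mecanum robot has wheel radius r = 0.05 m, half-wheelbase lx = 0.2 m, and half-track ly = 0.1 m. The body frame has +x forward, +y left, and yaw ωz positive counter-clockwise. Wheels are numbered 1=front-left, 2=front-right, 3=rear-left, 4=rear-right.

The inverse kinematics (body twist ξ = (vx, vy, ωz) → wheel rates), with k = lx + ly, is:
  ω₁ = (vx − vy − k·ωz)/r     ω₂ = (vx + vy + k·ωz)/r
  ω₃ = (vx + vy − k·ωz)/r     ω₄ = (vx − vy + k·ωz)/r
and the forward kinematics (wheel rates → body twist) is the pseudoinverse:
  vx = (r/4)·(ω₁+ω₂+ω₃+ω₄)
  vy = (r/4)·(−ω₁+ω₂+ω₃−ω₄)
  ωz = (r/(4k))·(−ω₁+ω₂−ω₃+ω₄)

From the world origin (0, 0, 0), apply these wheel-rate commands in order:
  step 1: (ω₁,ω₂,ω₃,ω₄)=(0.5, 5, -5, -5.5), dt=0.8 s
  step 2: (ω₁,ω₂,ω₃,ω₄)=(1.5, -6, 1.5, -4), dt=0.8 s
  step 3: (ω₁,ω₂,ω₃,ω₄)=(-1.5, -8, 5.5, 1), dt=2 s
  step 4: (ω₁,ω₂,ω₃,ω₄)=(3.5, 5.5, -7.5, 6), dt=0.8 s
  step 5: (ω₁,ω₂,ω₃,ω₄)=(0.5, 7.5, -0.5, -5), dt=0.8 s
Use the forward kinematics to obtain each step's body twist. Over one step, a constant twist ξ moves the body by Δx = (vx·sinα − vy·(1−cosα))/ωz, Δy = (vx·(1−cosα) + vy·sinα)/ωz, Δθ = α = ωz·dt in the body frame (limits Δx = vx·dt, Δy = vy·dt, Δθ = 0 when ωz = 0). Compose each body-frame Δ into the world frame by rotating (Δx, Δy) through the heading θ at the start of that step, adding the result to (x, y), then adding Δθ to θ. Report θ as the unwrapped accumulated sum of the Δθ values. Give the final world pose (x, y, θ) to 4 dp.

step 1: ξ=(vx,vy,ωz)=(-0.0625, 0.0625, 0.1667), dt=0.8 → body Δ=(-0.0532, 0.0465, 0.1333) → world pose (-0.0532, 0.0465, 0.1333)
step 2: ξ=(vx,vy,ωz)=(-0.0875, -0.0250, -0.5417), dt=0.8 → body Δ=(-0.0721, -0.0044, -0.4333) → world pose (-0.1240, 0.0325, -0.3000)
step 3: ξ=(vx,vy,ωz)=(-0.0375, -0.0250, -0.4583), dt=2.0 → body Δ=(-0.0863, -0.0113, -0.9167) → world pose (-0.2098, 0.0473, -1.2167)
step 4: ξ=(vx,vy,ωz)=(0.0938, -0.1438, 0.6458), dt=0.8 → body Δ=(0.1008, -0.0910, 0.5167) → world pose (-0.2602, -0.0788, -0.7000)
step 5: ξ=(vx,vy,ωz)=(0.0312, 0.1437, 0.1042), dt=0.8 → body Δ=(0.0202, 0.1159, 0.0833) → world pose (-0.1701, -0.0031, -0.6167)

(-0.1701, -0.0031, -0.6167)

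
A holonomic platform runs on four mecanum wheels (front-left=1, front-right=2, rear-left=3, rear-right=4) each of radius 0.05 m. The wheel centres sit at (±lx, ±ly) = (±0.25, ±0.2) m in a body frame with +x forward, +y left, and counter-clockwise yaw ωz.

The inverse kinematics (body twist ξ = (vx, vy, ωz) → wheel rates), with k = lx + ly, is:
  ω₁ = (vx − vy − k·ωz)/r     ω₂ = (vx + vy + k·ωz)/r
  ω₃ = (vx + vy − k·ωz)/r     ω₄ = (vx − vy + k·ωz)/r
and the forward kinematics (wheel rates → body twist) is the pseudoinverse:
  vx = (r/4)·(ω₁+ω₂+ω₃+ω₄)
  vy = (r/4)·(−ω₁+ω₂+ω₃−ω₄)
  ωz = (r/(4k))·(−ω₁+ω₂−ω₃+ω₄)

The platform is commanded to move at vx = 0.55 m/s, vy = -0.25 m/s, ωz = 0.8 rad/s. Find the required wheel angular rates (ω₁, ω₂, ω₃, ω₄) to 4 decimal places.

(8.8000, 13.2000, -1.2000, 23.2000)

k = lx + ly = 0.25 + 0.2 = 0.4500;  k·ωz = 0.4500·0.8 = 0.3600
ω₁ (FL) = (vx − vy − k·ωz)/r = 0.4400/0.05 = 8.8000
ω₂ (FR) = (vx + vy + k·ωz)/r = 0.6600/0.05 = 13.2000
ω₃ (RL) = (vx + vy − k·ωz)/r = -0.0600/0.05 = -1.2000
ω₄ (RR) = (vx − vy + k·ωz)/r = 1.1600/0.05 = 23.2000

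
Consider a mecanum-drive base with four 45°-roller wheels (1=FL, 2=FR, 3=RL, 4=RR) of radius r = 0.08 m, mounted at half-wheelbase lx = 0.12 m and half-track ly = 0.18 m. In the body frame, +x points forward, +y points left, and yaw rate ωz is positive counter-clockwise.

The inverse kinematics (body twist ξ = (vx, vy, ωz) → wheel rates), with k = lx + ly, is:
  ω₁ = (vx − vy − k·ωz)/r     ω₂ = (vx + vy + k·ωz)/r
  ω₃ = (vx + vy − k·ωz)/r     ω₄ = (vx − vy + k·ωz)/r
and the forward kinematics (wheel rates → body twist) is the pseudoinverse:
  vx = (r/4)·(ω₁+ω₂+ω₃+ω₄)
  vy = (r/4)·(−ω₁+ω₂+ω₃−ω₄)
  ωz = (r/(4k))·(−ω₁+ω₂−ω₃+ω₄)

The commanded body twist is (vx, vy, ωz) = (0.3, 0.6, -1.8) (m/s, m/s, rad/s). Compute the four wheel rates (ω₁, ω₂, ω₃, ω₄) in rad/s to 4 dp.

k = lx + ly = 0.12 + 0.18 = 0.3000;  k·ωz = 0.3000·-1.8 = -0.5400
ω₁ (FL) = (vx − vy − k·ωz)/r = 0.2400/0.08 = 3.0000
ω₂ (FR) = (vx + vy + k·ωz)/r = 0.3600/0.08 = 4.5000
ω₃ (RL) = (vx + vy − k·ωz)/r = 1.4400/0.08 = 18.0000
ω₄ (RR) = (vx − vy + k·ωz)/r = -0.8400/0.08 = -10.5000

(3.0000, 4.5000, 18.0000, -10.5000)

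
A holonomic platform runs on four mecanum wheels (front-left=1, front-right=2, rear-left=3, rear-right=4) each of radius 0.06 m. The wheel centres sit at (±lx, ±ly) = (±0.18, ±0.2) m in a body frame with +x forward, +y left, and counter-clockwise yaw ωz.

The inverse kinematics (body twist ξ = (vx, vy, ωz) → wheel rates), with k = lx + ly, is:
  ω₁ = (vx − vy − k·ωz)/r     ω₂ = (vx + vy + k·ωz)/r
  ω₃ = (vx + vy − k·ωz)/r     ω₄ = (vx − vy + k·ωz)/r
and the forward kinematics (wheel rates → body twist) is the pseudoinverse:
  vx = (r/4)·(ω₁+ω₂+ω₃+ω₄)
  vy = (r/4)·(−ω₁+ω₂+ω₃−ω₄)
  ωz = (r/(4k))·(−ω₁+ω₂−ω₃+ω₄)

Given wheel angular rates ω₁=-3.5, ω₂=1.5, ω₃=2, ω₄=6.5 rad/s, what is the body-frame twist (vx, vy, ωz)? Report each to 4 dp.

(0.0975, 0.0075, 0.3750)

k = lx + ly = 0.18 + 0.2 = 0.3800
ω₁+ω₂+ω₃+ω₄ = 6.5000  →  vx = (0.06/4)·6.5000 = 0.0975
−ω₁+ω₂+ω₃−ω₄ = 0.5000  →  vy = (0.06/4)·0.5000 = 0.0075
−ω₁+ω₂−ω₃+ω₄ = 9.5000  →  ωz = (0.06/1.5200)·9.5000 = 0.3750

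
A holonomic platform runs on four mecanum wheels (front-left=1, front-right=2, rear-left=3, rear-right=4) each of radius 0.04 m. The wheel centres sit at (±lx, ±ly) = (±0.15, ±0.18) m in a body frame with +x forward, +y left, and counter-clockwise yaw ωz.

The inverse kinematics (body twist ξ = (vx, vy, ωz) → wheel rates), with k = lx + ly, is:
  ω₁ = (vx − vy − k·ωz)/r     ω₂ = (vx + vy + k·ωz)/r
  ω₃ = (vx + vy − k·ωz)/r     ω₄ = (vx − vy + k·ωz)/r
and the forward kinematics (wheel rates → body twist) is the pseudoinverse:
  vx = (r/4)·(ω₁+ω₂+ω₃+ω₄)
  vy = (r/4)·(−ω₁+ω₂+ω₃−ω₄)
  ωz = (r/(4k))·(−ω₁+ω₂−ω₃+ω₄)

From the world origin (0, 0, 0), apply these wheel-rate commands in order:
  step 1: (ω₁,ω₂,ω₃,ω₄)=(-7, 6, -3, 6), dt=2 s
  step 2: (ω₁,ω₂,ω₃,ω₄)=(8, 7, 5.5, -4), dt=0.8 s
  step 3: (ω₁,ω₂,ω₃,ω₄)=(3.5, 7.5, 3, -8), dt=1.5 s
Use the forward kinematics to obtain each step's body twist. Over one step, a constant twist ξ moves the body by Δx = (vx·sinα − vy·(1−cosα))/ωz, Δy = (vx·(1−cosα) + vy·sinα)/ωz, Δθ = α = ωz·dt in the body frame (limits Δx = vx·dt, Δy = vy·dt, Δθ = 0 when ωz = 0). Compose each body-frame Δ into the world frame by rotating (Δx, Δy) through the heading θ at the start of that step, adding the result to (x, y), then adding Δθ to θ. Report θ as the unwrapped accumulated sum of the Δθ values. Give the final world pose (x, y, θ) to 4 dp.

(-0.1570, 0.4355, 0.7606)

step 1: ξ=(vx,vy,ωz)=(0.0200, 0.0400, 0.6667), dt=2.0 → body Δ=(-0.0167, 0.0813, 1.3333) → world pose (-0.0167, 0.0813, 1.3333)
step 2: ξ=(vx,vy,ωz)=(0.1650, 0.0850, -0.3182), dt=0.8 → body Δ=(0.1392, 0.0506, -0.2545) → world pose (-0.0331, 0.2284, 1.0788)
step 3: ξ=(vx,vy,ωz)=(0.0600, 0.1500, -0.2121), dt=1.5 → body Δ=(0.1240, 0.2070, -0.3182) → world pose (-0.1570, 0.4355, 0.7606)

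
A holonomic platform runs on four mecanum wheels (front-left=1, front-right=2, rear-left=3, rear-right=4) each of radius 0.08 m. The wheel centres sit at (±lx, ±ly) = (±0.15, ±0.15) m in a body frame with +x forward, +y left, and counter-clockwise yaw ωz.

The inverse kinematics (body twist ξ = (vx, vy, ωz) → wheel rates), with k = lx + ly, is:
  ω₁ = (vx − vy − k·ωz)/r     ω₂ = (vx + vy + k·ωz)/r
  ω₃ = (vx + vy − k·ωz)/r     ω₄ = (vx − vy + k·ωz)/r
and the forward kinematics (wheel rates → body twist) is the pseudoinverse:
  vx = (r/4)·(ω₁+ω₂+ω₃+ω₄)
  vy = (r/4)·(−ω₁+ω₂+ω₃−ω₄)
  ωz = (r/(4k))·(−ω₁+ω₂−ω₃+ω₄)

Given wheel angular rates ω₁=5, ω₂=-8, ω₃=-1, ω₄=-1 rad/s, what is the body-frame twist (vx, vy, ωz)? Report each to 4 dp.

k = lx + ly = 0.15 + 0.15 = 0.3000
ω₁+ω₂+ω₃+ω₄ = -5.0000  →  vx = (0.08/4)·-5.0000 = -0.1000
−ω₁+ω₂+ω₃−ω₄ = -13.0000  →  vy = (0.08/4)·-13.0000 = -0.2600
−ω₁+ω₂−ω₃+ω₄ = -13.0000  →  ωz = (0.08/1.2000)·-13.0000 = -0.8667

(-0.1000, -0.2600, -0.8667)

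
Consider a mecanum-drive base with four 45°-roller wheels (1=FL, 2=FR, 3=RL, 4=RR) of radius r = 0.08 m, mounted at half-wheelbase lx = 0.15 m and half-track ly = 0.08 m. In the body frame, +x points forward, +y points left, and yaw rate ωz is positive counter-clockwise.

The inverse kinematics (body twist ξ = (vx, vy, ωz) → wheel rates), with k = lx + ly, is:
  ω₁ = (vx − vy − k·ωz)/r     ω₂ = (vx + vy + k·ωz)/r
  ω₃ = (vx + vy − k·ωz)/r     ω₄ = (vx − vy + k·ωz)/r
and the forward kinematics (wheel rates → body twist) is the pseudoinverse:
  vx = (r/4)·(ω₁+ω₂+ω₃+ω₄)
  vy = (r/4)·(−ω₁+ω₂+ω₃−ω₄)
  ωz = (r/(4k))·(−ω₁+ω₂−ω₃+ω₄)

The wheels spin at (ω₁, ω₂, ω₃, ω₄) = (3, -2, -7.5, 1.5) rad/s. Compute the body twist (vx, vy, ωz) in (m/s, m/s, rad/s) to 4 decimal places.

k = lx + ly = 0.15 + 0.08 = 0.2300
ω₁+ω₂+ω₃+ω₄ = -5.0000  →  vx = (0.08/4)·-5.0000 = -0.1000
−ω₁+ω₂+ω₃−ω₄ = -14.0000  →  vy = (0.08/4)·-14.0000 = -0.2800
−ω₁+ω₂−ω₃+ω₄ = 4.0000  →  ωz = (0.08/0.9200)·4.0000 = 0.3478

(-0.1000, -0.2800, 0.3478)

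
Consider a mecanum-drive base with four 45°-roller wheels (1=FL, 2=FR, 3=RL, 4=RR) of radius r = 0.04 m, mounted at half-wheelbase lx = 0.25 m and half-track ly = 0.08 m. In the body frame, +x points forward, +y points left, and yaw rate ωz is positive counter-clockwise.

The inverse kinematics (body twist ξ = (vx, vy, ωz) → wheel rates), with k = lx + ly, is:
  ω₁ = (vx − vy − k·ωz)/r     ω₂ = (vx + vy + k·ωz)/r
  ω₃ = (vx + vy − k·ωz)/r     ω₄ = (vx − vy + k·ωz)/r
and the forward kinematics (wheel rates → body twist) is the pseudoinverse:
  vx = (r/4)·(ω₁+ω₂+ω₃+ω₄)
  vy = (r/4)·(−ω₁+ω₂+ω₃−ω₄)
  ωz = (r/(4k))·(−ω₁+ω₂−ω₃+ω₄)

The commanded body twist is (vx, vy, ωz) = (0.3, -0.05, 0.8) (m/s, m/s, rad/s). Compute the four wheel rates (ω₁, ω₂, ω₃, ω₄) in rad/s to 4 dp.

k = lx + ly = 0.25 + 0.08 = 0.3300;  k·ωz = 0.3300·0.8 = 0.2640
ω₁ (FL) = (vx − vy − k·ωz)/r = 0.0860/0.04 = 2.1500
ω₂ (FR) = (vx + vy + k·ωz)/r = 0.5140/0.04 = 12.8500
ω₃ (RL) = (vx + vy − k·ωz)/r = -0.0140/0.04 = -0.3500
ω₄ (RR) = (vx − vy + k·ωz)/r = 0.6140/0.04 = 15.3500

(2.1500, 12.8500, -0.3500, 15.3500)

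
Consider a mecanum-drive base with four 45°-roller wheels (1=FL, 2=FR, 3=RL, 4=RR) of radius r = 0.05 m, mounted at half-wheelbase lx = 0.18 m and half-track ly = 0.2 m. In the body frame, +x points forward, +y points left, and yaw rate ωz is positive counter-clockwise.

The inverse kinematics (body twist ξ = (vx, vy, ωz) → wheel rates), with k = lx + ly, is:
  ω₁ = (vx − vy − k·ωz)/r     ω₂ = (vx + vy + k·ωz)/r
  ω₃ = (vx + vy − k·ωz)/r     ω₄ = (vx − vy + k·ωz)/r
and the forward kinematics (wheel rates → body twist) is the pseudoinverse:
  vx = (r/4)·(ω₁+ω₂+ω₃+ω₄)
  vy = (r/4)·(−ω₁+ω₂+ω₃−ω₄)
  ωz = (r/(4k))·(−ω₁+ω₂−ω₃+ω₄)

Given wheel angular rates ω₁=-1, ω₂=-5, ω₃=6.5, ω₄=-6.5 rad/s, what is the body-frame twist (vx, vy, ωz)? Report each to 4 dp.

k = lx + ly = 0.18 + 0.2 = 0.3800
ω₁+ω₂+ω₃+ω₄ = -6.0000  →  vx = (0.05/4)·-6.0000 = -0.0750
−ω₁+ω₂+ω₃−ω₄ = 9.0000  →  vy = (0.05/4)·9.0000 = 0.1125
−ω₁+ω₂−ω₃+ω₄ = -17.0000  →  ωz = (0.05/1.5200)·-17.0000 = -0.5592

(-0.0750, 0.1125, -0.5592)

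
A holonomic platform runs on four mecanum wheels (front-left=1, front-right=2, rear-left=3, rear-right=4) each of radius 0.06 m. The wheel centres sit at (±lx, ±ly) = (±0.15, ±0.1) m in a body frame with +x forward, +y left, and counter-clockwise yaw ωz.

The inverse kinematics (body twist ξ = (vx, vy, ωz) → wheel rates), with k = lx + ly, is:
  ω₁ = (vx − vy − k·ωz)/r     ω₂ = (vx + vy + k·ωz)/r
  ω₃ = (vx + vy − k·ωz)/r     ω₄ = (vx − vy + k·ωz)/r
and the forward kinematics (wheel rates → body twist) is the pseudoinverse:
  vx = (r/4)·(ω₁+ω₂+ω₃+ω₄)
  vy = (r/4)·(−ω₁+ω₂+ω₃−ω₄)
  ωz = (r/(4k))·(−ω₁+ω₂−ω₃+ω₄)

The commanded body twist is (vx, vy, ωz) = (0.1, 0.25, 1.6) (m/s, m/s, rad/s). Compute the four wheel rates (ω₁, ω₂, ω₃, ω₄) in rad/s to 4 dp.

(-9.1667, 12.5000, -0.8333, 4.1667)

k = lx + ly = 0.15 + 0.1 = 0.2500;  k·ωz = 0.2500·1.6 = 0.4000
ω₁ (FL) = (vx − vy − k·ωz)/r = -0.5500/0.06 = -9.1667
ω₂ (FR) = (vx + vy + k·ωz)/r = 0.7500/0.06 = 12.5000
ω₃ (RL) = (vx + vy − k·ωz)/r = -0.0500/0.06 = -0.8333
ω₄ (RR) = (vx − vy + k·ωz)/r = 0.2500/0.06 = 4.1667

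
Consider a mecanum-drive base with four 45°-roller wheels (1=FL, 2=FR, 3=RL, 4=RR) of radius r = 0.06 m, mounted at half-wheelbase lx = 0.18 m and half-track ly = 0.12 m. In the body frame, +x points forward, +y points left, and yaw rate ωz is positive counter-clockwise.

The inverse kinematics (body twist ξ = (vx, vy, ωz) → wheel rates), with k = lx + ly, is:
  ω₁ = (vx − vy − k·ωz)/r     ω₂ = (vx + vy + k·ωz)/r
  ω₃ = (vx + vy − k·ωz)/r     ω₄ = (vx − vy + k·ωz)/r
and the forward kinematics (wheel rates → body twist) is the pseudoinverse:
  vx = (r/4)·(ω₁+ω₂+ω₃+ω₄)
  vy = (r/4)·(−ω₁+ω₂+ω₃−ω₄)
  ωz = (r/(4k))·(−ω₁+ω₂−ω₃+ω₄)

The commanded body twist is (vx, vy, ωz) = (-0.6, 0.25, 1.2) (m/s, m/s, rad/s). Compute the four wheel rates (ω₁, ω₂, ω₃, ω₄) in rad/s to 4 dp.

k = lx + ly = 0.18 + 0.12 = 0.3000;  k·ωz = 0.3000·1.2 = 0.3600
ω₁ (FL) = (vx − vy − k·ωz)/r = -1.2100/0.06 = -20.1667
ω₂ (FR) = (vx + vy + k·ωz)/r = 0.0100/0.06 = 0.1667
ω₃ (RL) = (vx + vy − k·ωz)/r = -0.7100/0.06 = -11.8333
ω₄ (RR) = (vx − vy + k·ωz)/r = -0.4900/0.06 = -8.1667

(-20.1667, 0.1667, -11.8333, -8.1667)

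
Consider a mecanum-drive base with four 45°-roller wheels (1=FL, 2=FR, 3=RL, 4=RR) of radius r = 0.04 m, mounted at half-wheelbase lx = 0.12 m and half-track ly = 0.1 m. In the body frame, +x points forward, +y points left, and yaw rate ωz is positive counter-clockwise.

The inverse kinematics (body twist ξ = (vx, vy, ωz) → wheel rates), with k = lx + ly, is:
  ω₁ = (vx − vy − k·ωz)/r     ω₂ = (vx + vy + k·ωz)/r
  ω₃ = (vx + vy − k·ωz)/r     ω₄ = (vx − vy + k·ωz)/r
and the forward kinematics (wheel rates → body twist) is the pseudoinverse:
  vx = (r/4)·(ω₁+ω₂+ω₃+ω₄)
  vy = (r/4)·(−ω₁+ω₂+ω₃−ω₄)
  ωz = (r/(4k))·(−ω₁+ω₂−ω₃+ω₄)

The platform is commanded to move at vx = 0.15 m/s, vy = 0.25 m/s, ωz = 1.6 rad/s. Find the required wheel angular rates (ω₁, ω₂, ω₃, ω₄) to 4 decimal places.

(-11.3000, 18.8000, 1.2000, 6.3000)

k = lx + ly = 0.12 + 0.1 = 0.2200;  k·ωz = 0.2200·1.6 = 0.3520
ω₁ (FL) = (vx − vy − k·ωz)/r = -0.4520/0.04 = -11.3000
ω₂ (FR) = (vx + vy + k·ωz)/r = 0.7520/0.04 = 18.8000
ω₃ (RL) = (vx + vy − k·ωz)/r = 0.0480/0.04 = 1.2000
ω₄ (RR) = (vx − vy + k·ωz)/r = 0.2520/0.04 = 6.3000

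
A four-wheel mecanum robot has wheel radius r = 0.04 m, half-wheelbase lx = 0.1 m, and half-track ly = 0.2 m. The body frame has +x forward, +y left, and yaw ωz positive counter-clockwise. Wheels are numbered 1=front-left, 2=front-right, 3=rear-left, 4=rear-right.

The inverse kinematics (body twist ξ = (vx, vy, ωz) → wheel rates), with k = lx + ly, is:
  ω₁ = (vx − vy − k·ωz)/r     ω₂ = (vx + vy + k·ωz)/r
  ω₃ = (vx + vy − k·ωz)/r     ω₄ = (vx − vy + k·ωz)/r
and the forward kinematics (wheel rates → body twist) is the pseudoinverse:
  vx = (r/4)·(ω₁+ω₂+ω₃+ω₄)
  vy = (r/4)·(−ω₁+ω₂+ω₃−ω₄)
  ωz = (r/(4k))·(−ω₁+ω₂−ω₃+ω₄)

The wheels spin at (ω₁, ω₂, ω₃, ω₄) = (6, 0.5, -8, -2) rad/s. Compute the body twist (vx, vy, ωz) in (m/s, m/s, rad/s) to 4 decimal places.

k = lx + ly = 0.1 + 0.2 = 0.3000
ω₁+ω₂+ω₃+ω₄ = -3.5000  →  vx = (0.04/4)·-3.5000 = -0.0350
−ω₁+ω₂+ω₃−ω₄ = -11.5000  →  vy = (0.04/4)·-11.5000 = -0.1150
−ω₁+ω₂−ω₃+ω₄ = 0.5000  →  ωz = (0.04/1.2000)·0.5000 = 0.0167

(-0.0350, -0.1150, 0.0167)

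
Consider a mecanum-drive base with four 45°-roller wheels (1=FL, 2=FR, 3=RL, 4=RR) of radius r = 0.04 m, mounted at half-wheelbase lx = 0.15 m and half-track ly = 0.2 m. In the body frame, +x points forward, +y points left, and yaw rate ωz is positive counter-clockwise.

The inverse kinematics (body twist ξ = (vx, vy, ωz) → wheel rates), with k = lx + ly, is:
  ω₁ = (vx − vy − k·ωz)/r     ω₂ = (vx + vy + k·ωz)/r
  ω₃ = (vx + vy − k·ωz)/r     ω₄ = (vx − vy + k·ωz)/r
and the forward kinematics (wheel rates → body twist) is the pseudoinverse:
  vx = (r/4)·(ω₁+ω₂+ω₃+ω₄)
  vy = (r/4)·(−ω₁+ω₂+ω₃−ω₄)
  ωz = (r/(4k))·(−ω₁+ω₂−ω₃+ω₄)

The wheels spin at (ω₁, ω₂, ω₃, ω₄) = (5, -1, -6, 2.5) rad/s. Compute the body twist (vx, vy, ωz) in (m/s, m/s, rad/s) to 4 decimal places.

k = lx + ly = 0.15 + 0.2 = 0.3500
ω₁+ω₂+ω₃+ω₄ = 0.5000  →  vx = (0.04/4)·0.5000 = 0.0050
−ω₁+ω₂+ω₃−ω₄ = -14.5000  →  vy = (0.04/4)·-14.5000 = -0.1450
−ω₁+ω₂−ω₃+ω₄ = 2.5000  →  ωz = (0.04/1.4000)·2.5000 = 0.0714

(0.0050, -0.1450, 0.0714)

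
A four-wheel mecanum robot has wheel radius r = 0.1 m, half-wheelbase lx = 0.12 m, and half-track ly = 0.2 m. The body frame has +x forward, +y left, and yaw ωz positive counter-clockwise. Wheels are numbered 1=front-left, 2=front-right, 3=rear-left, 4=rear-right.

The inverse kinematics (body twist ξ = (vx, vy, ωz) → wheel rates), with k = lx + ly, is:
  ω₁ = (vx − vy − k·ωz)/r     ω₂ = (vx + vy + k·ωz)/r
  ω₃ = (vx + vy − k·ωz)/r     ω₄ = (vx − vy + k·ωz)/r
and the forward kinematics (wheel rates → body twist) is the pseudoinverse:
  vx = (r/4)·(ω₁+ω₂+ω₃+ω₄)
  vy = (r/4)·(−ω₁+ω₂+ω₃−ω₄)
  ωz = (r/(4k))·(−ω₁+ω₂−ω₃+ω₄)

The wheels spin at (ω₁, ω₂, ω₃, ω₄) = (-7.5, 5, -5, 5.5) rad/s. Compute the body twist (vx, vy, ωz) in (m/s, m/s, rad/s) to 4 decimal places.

(-0.0500, 0.0500, 1.7969)

k = lx + ly = 0.12 + 0.2 = 0.3200
ω₁+ω₂+ω₃+ω₄ = -2.0000  →  vx = (0.1/4)·-2.0000 = -0.0500
−ω₁+ω₂+ω₃−ω₄ = 2.0000  →  vy = (0.1/4)·2.0000 = 0.0500
−ω₁+ω₂−ω₃+ω₄ = 23.0000  →  ωz = (0.1/1.2800)·23.0000 = 1.7969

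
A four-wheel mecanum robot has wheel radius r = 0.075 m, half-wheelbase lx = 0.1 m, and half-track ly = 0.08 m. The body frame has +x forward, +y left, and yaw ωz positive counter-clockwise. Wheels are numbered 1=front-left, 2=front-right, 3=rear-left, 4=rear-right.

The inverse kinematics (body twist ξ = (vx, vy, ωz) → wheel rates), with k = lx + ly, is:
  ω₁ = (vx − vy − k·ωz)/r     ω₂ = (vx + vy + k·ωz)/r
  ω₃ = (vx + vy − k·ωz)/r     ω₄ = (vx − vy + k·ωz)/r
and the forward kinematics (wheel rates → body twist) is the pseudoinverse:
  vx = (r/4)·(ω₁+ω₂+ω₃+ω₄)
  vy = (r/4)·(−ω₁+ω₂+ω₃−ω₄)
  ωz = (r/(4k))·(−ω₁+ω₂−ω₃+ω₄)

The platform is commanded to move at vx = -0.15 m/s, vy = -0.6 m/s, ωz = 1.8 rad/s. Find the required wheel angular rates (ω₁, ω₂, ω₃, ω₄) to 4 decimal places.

(1.6800, -5.6800, -14.3200, 10.3200)

k = lx + ly = 0.1 + 0.08 = 0.1800;  k·ωz = 0.1800·1.8 = 0.3240
ω₁ (FL) = (vx − vy − k·ωz)/r = 0.1260/0.075 = 1.6800
ω₂ (FR) = (vx + vy + k·ωz)/r = -0.4260/0.075 = -5.6800
ω₃ (RL) = (vx + vy − k·ωz)/r = -1.0740/0.075 = -14.3200
ω₄ (RR) = (vx − vy + k·ωz)/r = 0.7740/0.075 = 10.3200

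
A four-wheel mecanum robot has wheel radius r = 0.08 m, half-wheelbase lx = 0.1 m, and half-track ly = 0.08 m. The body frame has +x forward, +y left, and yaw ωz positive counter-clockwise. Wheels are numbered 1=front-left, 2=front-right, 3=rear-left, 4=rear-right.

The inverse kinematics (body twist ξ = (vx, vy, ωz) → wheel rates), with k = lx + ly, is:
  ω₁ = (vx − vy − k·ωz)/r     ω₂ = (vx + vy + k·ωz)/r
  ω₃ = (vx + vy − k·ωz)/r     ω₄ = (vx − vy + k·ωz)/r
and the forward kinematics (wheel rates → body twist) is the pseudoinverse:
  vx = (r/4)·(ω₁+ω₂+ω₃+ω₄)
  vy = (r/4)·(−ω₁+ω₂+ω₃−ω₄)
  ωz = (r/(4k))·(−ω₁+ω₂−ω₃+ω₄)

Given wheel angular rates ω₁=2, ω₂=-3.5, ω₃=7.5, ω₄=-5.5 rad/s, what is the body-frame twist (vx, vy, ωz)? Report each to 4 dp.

k = lx + ly = 0.1 + 0.08 = 0.1800
ω₁+ω₂+ω₃+ω₄ = 0.5000  →  vx = (0.08/4)·0.5000 = 0.0100
−ω₁+ω₂+ω₃−ω₄ = 7.5000  →  vy = (0.08/4)·7.5000 = 0.1500
−ω₁+ω₂−ω₃+ω₄ = -18.5000  →  ωz = (0.08/0.7200)·-18.5000 = -2.0556

(0.0100, 0.1500, -2.0556)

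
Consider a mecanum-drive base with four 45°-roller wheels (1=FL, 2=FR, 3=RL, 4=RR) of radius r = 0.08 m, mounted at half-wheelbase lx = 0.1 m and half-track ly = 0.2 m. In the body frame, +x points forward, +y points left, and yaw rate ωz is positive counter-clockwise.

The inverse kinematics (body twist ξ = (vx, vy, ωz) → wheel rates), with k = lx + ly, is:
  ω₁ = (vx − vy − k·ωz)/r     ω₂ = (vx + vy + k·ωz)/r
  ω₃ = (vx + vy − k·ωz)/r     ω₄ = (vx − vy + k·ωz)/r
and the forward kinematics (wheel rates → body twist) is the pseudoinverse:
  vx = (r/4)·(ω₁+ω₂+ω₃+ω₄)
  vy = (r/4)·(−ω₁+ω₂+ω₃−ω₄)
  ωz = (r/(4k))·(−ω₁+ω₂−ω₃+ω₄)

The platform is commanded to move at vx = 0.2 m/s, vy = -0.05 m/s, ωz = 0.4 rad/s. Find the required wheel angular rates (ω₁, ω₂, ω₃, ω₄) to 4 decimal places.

(1.6250, 3.3750, 0.3750, 4.6250)

k = lx + ly = 0.1 + 0.2 = 0.3000;  k·ωz = 0.3000·0.4 = 0.1200
ω₁ (FL) = (vx − vy − k·ωz)/r = 0.1300/0.08 = 1.6250
ω₂ (FR) = (vx + vy + k·ωz)/r = 0.2700/0.08 = 3.3750
ω₃ (RL) = (vx + vy − k·ωz)/r = 0.0300/0.08 = 0.3750
ω₄ (RR) = (vx − vy + k·ωz)/r = 0.3700/0.08 = 4.6250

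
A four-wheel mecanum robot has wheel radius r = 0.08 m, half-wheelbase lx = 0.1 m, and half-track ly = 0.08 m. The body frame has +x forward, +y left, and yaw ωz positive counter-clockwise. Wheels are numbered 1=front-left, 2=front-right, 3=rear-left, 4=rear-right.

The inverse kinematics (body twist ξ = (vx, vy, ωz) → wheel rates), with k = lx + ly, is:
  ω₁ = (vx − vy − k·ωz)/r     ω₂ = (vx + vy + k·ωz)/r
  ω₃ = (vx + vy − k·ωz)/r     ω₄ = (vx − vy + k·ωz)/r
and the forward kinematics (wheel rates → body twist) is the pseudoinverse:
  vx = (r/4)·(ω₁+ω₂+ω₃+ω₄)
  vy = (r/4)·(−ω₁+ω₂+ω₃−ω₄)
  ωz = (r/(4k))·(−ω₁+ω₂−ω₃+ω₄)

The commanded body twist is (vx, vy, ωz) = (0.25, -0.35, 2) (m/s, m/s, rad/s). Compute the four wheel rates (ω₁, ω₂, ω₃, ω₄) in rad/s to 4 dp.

(3.0000, 3.2500, -5.7500, 12.0000)

k = lx + ly = 0.1 + 0.08 = 0.1800;  k·ωz = 0.1800·2 = 0.3600
ω₁ (FL) = (vx − vy − k·ωz)/r = 0.2400/0.08 = 3.0000
ω₂ (FR) = (vx + vy + k·ωz)/r = 0.2600/0.08 = 3.2500
ω₃ (RL) = (vx + vy − k·ωz)/r = -0.4600/0.08 = -5.7500
ω₄ (RR) = (vx − vy + k·ωz)/r = 0.9600/0.08 = 12.0000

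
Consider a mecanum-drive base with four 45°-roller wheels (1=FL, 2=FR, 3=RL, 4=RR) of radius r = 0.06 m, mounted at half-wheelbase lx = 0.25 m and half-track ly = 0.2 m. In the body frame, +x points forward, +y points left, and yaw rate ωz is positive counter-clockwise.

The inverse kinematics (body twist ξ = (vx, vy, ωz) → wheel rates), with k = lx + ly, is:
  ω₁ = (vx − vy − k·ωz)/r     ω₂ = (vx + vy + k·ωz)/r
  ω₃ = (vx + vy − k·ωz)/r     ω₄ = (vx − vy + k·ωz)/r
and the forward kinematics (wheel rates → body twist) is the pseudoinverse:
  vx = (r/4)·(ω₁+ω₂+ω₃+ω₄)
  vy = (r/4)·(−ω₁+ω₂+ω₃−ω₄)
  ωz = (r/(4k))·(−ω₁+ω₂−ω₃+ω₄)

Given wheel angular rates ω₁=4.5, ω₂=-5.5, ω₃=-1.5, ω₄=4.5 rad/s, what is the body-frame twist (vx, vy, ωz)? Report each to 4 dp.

k = lx + ly = 0.25 + 0.2 = 0.4500
ω₁+ω₂+ω₃+ω₄ = 2.0000  →  vx = (0.06/4)·2.0000 = 0.0300
−ω₁+ω₂+ω₃−ω₄ = -16.0000  →  vy = (0.06/4)·-16.0000 = -0.2400
−ω₁+ω₂−ω₃+ω₄ = -4.0000  →  ωz = (0.06/1.8000)·-4.0000 = -0.1333

(0.0300, -0.2400, -0.1333)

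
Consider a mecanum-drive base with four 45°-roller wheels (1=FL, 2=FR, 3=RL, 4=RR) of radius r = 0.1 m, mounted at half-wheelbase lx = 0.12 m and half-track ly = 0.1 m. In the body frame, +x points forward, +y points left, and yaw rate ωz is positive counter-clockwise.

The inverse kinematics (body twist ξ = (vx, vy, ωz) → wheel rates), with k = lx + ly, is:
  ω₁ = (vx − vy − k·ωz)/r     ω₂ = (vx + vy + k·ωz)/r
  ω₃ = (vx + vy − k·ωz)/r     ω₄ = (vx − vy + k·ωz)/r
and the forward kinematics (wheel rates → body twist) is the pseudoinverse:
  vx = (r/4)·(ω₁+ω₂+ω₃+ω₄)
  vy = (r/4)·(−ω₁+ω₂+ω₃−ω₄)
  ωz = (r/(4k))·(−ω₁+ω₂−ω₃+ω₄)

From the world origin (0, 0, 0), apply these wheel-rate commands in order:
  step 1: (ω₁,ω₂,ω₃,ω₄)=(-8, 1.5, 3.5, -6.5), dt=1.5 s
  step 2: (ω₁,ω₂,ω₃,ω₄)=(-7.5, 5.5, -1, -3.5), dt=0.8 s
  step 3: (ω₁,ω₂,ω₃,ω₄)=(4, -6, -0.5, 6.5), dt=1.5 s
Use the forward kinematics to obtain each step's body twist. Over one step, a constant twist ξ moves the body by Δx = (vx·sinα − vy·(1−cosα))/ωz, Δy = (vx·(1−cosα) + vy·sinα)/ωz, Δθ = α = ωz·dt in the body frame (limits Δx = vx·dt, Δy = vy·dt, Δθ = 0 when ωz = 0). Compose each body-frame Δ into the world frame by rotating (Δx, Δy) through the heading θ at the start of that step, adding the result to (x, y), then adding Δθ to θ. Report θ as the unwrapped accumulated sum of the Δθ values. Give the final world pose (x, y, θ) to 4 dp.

(-0.0699, 0.5434, 0.3580)

step 1: ξ=(vx,vy,ωz)=(-0.2375, 0.4875, -0.0568), dt=1.5 → body Δ=(-0.3247, 0.7455, -0.0852) → world pose (-0.3247, 0.7455, -0.0852)
step 2: ξ=(vx,vy,ωz)=(-0.1625, 0.3875, 1.1932), dt=0.8 → body Δ=(-0.2482, 0.2075, 0.9545) → world pose (-0.5543, 0.9735, 0.8693)
step 3: ξ=(vx,vy,ωz)=(0.1000, -0.4250, -0.3409), dt=1.5 → body Δ=(-0.0159, -0.6476, -0.5114) → world pose (-0.0699, 0.5434, 0.3580)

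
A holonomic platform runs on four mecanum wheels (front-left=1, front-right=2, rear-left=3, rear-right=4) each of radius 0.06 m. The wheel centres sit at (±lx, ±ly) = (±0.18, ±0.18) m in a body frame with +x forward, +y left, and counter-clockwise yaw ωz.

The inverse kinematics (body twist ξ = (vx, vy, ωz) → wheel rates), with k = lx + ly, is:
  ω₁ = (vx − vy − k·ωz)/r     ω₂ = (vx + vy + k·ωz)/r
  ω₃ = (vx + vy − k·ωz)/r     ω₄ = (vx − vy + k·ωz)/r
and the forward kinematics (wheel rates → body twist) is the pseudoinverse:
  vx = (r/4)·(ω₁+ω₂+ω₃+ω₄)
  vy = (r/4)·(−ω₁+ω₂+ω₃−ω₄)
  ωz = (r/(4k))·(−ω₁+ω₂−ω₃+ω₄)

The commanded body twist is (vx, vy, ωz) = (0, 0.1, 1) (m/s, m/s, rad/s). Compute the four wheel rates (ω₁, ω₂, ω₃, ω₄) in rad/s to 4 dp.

k = lx + ly = 0.18 + 0.18 = 0.3600;  k·ωz = 0.3600·1 = 0.3600
ω₁ (FL) = (vx − vy − k·ωz)/r = -0.4600/0.06 = -7.6667
ω₂ (FR) = (vx + vy + k·ωz)/r = 0.4600/0.06 = 7.6667
ω₃ (RL) = (vx + vy − k·ωz)/r = -0.2600/0.06 = -4.3333
ω₄ (RR) = (vx − vy + k·ωz)/r = 0.2600/0.06 = 4.3333

(-7.6667, 7.6667, -4.3333, 4.3333)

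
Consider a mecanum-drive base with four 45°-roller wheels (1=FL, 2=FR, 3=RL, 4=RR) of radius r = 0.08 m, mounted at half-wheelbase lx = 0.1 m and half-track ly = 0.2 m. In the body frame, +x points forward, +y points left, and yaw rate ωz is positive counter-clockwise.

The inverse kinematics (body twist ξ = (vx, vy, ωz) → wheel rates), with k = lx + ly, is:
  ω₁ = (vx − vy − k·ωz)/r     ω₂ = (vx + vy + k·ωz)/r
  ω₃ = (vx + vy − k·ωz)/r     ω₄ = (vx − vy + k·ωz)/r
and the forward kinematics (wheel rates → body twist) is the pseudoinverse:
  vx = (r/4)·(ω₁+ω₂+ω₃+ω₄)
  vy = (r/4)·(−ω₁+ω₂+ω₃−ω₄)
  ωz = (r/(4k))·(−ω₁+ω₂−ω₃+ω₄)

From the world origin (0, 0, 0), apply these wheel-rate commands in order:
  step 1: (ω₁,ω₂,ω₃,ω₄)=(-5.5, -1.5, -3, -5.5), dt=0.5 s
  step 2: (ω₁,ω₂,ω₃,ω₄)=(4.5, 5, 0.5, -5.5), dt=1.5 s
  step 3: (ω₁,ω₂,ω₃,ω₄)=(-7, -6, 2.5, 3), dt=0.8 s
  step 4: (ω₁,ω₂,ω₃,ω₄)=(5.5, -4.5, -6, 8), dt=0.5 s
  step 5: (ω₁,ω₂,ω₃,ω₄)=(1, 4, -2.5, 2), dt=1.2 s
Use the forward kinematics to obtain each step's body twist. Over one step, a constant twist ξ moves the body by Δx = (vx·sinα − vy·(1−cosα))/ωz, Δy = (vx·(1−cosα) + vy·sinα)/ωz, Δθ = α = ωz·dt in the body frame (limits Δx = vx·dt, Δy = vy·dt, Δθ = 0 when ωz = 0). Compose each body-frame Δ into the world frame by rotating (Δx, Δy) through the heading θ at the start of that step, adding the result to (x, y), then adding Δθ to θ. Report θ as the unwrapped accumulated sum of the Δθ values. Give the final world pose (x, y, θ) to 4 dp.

(-0.0356, 0.0101, 0.3133)

step 1: ξ=(vx,vy,ωz)=(-0.3100, 0.1300, 0.1000), dt=0.5 → body Δ=(-0.1566, 0.0611, 0.0500) → world pose (-0.1566, 0.0611, 0.0500)
step 2: ξ=(vx,vy,ωz)=(0.0900, 0.1300, -0.3667), dt=1.5 → body Δ=(0.1806, 0.1491, -0.5500) → world pose (0.0163, 0.2191, -0.5000)
step 3: ξ=(vx,vy,ωz)=(-0.1500, 0.0100, 0.1000), dt=0.8 → body Δ=(-0.1202, 0.0032, 0.0800) → world pose (-0.0876, 0.2795, -0.4200)
step 4: ξ=(vx,vy,ωz)=(0.0600, -0.4800, 0.2667), dt=0.5 → body Δ=(0.0459, -0.2373, 0.1333) → world pose (-0.1425, 0.0441, -0.2867)
step 5: ξ=(vx,vy,ωz)=(0.0900, -0.0300, 0.5000), dt=1.2 → body Δ=(0.1121, -0.0024, 0.6000) → world pose (-0.0356, 0.0101, 0.3133)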